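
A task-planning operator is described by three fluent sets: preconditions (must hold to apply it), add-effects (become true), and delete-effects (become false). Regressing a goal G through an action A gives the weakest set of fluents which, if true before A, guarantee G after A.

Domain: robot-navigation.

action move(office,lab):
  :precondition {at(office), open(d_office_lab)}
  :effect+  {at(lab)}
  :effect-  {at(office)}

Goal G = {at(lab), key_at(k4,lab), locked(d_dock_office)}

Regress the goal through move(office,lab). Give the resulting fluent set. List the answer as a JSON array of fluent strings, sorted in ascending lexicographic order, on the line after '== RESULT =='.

Regress:
  G ∩ del = {}  (empty — regression defined)
  G \ add = {at(lab), key_at(k4,lab), locked(d_dock_office)} \ {at(lab)} = {key_at(k4,lab), locked(d_dock_office)}
  ∪ pre   = {key_at(k4,lab), locked(d_dock_office)} ∪ {at(office), open(d_office_lab)}
          = {at(office), key_at(k4,lab), locked(d_dock_office), open(d_office_lab)}

== RESULT ==
["at(office)", "key_at(k4,lab)", "locked(d_dock_office)", "open(d_office_lab)"]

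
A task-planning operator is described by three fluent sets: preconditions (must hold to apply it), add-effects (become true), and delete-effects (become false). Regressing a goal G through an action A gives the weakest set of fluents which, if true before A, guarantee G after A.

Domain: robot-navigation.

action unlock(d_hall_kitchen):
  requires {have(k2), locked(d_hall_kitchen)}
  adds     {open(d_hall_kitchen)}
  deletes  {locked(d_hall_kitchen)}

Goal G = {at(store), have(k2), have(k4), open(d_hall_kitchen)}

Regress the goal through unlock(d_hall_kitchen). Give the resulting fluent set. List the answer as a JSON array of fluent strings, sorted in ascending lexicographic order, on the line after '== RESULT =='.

Regress:
  G ∩ del = {}  (empty — regression defined)
  G \ add = {at(store), have(k2), have(k4), open(d_hall_kitchen)} \ {open(d_hall_kitchen)} = {at(store), have(k2), have(k4)}
  ∪ pre   = {at(store), have(k2), have(k4)} ∪ {have(k2), locked(d_hall_kitchen)}
          = {at(store), have(k2), have(k4), locked(d_hall_kitchen)}

== RESULT ==
["at(store)", "have(k2)", "have(k4)", "locked(d_hall_kitchen)"]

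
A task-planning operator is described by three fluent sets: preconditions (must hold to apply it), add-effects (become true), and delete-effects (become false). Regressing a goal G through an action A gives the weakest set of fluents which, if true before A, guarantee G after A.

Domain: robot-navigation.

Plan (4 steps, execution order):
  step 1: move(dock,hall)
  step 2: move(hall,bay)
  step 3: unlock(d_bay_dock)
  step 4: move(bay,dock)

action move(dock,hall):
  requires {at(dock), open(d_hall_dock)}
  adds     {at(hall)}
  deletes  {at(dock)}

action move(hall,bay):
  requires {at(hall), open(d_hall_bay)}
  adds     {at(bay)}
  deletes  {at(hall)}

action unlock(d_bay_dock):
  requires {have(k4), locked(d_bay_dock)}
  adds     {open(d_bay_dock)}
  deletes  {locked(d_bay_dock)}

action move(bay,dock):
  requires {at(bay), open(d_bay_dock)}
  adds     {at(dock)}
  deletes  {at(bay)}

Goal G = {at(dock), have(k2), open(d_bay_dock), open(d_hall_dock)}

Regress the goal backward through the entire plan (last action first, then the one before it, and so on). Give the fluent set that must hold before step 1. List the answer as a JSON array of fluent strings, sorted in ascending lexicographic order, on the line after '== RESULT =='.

Regress step by step:
  through step 4 (move(bay,dock)): drop {at(dock)}, keep {have(k2), open(d_bay_dock), open(d_hall_dock)}, require {at(bay), open(d_bay_dock)}
    → {at(bay), have(k2), open(d_bay_dock), open(d_hall_dock)}
  through step 3 (unlock(d_bay_dock)): drop {open(d_bay_dock)}, keep {at(bay), have(k2), open(d_hall_dock)}, require {have(k4), locked(d_bay_dock)}
    → {at(bay), have(k2), have(k4), locked(d_bay_dock), open(d_hall_dock)}
  through step 2 (move(hall,bay)): drop {at(bay)}, keep {have(k2), have(k4), locked(d_bay_dock), open(d_hall_dock)}, require {at(hall), open(d_hall_bay)}
    → {at(hall), have(k2), have(k4), locked(d_bay_dock), open(d_hall_bay), open(d_hall_dock)}
  through step 1 (move(dock,hall)): drop {at(hall)}, keep {have(k2), have(k4), locked(d_bay_dock), open(d_hall_bay), open(d_hall_dock)}, require {at(dock), open(d_hall_dock)}
    → {at(dock), have(k2), have(k4), locked(d_bay_dock), open(d_hall_bay), open(d_hall_dock)}

== RESULT ==
["at(dock)", "have(k2)", "have(k4)", "locked(d_bay_dock)", "open(d_hall_bay)", "open(d_hall_dock)"]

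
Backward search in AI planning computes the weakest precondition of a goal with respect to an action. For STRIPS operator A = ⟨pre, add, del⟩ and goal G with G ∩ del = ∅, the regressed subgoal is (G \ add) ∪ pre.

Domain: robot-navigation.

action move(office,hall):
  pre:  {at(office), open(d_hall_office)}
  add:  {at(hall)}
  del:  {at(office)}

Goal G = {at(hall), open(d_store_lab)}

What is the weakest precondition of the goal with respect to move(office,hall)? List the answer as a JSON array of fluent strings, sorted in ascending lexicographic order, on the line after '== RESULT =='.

Regress:
  G ∩ del = {}  (empty — regression defined)
  G \ add = {at(hall), open(d_store_lab)} \ {at(hall)} = {open(d_store_lab)}
  ∪ pre   = {open(d_store_lab)} ∪ {at(office), open(d_hall_office)}
          = {at(office), open(d_hall_office), open(d_store_lab)}

== RESULT ==
["at(office)", "open(d_hall_office)", "open(d_store_lab)"]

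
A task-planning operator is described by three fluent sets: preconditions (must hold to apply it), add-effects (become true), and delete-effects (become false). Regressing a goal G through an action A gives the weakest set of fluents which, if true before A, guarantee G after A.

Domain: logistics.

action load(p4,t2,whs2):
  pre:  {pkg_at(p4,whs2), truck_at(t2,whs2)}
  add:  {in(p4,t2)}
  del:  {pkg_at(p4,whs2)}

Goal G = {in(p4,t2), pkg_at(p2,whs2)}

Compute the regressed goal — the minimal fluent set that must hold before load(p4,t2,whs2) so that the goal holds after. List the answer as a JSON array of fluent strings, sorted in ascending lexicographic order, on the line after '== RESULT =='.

Regress:
  G ∩ del = {}  (empty — regression defined)
  G \ add = {in(p4,t2), pkg_at(p2,whs2)} \ {in(p4,t2)} = {pkg_at(p2,whs2)}
  ∪ pre   = {pkg_at(p2,whs2)} ∪ {pkg_at(p4,whs2), truck_at(t2,whs2)}
          = {pkg_at(p2,whs2), pkg_at(p4,whs2), truck_at(t2,whs2)}

== RESULT ==
["pkg_at(p2,whs2)", "pkg_at(p4,whs2)", "truck_at(t2,whs2)"]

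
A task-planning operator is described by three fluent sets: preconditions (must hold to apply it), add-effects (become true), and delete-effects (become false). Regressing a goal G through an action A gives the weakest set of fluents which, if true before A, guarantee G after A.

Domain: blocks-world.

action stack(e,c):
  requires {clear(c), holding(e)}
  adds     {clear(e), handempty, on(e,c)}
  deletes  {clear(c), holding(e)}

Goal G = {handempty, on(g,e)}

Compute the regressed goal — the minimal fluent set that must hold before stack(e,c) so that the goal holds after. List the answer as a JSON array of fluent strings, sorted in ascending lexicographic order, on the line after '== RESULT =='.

Compute (G \ add) ∪ pre:
  G ∩ del = {}  (empty — regression defined)
  G \ add = {handempty, on(g,e)} \ {clear(e), handempty, on(e,c)} = {on(g,e)}
  ∪ pre   = {on(g,e)} ∪ {clear(c), holding(e)}
          = {clear(c), holding(e), on(g,e)}

== RESULT ==
["clear(c)", "holding(e)", "on(g,e)"]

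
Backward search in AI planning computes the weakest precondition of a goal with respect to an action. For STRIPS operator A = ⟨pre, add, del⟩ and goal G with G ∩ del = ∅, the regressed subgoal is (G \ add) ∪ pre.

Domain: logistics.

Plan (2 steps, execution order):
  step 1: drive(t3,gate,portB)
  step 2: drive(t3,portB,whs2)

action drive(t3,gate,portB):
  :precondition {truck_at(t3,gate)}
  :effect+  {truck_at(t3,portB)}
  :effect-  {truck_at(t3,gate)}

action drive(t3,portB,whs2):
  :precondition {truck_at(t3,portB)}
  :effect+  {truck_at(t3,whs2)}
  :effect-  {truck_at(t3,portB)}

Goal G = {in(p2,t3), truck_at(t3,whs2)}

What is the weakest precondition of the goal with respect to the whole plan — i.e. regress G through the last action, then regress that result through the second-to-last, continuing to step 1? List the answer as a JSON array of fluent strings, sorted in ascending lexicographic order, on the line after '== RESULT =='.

Work backward from the goal:
  through step 2 (drive(t3,portB,whs2)): drop {truck_at(t3,whs2)}, keep {in(p2,t3)}, require {truck_at(t3,portB)}
    → {in(p2,t3), truck_at(t3,portB)}
  through step 1 (drive(t3,gate,portB)): drop {truck_at(t3,portB)}, keep {in(p2,t3)}, require {truck_at(t3,gate)}
    → {in(p2,t3), truck_at(t3,gate)}

== RESULT ==
["in(p2,t3)", "truck_at(t3,gate)"]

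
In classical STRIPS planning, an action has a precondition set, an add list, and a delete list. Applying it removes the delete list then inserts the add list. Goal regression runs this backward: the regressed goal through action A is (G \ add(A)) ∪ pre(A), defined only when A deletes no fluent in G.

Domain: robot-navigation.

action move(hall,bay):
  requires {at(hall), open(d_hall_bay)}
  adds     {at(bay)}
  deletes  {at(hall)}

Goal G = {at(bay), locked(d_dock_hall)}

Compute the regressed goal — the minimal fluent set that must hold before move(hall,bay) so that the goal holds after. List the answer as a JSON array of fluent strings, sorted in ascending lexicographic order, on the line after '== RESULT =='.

Regress:
  G ∩ del = {}  (empty — regression defined)
  G \ add = {at(bay), locked(d_dock_hall)} \ {at(bay)} = {locked(d_dock_hall)}
  ∪ pre   = {locked(d_dock_hall)} ∪ {at(hall), open(d_hall_bay)}
          = {at(hall), locked(d_dock_hall), open(d_hall_bay)}

== RESULT ==
["at(hall)", "locked(d_dock_hall)", "open(d_hall_bay)"]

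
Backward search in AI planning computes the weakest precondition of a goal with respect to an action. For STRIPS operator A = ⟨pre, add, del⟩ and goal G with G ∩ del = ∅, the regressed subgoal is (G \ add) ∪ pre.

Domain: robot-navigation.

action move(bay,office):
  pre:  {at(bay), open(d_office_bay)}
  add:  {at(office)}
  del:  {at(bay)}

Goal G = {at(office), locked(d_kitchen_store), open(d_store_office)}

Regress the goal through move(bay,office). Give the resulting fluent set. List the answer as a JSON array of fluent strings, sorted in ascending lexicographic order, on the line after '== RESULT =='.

Regress:
  G ∩ del = {}  (empty — regression defined)
  G \ add = {at(office), locked(d_kitchen_store), open(d_store_office)} \ {at(office)} = {locked(d_kitchen_store), open(d_store_office)}
  ∪ pre   = {locked(d_kitchen_store), open(d_store_office)} ∪ {at(bay), open(d_office_bay)}
          = {at(bay), locked(d_kitchen_store), open(d_office_bay), open(d_store_office)}

== RESULT ==
["at(bay)", "locked(d_kitchen_store)", "open(d_office_bay)", "open(d_store_office)"]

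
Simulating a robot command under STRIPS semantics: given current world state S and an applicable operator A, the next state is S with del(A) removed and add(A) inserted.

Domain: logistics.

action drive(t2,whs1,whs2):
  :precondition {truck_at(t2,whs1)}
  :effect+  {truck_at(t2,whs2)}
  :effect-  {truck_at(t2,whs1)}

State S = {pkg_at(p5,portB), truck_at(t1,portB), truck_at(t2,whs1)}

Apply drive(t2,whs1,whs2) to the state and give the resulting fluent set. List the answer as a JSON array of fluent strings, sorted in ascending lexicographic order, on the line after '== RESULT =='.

Progress:
  pre ⊆ S: {truck_at(t2,whs1)} ⊆ S  — applicable
  S \ del = {pkg_at(p5,portB), truck_at(t1,portB)}
  ∪ add   = {pkg_at(p5,portB), truck_at(t1,portB), truck_at(t2,whs2)}

== RESULT ==
["pkg_at(p5,portB)", "truck_at(t1,portB)", "truck_at(t2,whs2)"]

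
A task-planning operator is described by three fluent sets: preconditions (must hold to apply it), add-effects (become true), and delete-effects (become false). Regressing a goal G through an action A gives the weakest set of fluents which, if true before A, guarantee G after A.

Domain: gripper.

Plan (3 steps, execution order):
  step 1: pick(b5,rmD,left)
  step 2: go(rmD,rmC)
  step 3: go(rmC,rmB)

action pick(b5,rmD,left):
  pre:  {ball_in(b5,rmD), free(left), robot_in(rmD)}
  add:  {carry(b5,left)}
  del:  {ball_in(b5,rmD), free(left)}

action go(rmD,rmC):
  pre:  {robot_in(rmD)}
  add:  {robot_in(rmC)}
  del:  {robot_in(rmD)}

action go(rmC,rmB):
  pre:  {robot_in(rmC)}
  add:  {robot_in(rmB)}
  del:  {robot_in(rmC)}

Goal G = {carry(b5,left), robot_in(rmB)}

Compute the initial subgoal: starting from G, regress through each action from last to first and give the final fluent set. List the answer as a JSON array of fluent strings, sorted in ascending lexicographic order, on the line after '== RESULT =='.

Work backward from the goal:
  through step 3 (go(rmC,rmB)): drop {robot_in(rmB)}, keep {carry(b5,left)}, require {robot_in(rmC)}
    → {carry(b5,left), robot_in(rmC)}
  through step 2 (go(rmD,rmC)): drop {robot_in(rmC)}, keep {carry(b5,left)}, require {robot_in(rmD)}
    → {carry(b5,left), robot_in(rmD)}
  through step 1 (pick(b5,rmD,left)): drop {carry(b5,left)}, keep {robot_in(rmD)}, require {ball_in(b5,rmD), free(left), robot_in(rmD)}
    → {ball_in(b5,rmD), free(left), robot_in(rmD)}

== RESULT ==
["ball_in(b5,rmD)", "free(left)", "robot_in(rmD)"]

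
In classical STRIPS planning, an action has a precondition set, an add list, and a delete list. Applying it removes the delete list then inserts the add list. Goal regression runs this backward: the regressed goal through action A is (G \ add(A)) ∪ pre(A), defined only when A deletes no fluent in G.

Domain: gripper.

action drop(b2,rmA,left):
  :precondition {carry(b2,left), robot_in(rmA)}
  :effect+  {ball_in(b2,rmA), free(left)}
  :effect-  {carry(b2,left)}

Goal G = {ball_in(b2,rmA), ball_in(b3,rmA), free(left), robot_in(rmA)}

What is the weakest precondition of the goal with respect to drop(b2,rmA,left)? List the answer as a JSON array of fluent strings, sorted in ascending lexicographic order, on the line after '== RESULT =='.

Compute (G \ add) ∪ pre:
  G ∩ del = {}  (empty — regression defined)
  G \ add = {ball_in(b2,rmA), ball_in(b3,rmA), free(left), robot_in(rmA)} \ {ball_in(b2,rmA), free(left)} = {ball_in(b3,rmA), robot_in(rmA)}
  ∪ pre   = {ball_in(b3,rmA), robot_in(rmA)} ∪ {carry(b2,left), robot_in(rmA)}
          = {ball_in(b3,rmA), carry(b2,left), robot_in(rmA)}

== RESULT ==
["ball_in(b3,rmA)", "carry(b2,left)", "robot_in(rmA)"]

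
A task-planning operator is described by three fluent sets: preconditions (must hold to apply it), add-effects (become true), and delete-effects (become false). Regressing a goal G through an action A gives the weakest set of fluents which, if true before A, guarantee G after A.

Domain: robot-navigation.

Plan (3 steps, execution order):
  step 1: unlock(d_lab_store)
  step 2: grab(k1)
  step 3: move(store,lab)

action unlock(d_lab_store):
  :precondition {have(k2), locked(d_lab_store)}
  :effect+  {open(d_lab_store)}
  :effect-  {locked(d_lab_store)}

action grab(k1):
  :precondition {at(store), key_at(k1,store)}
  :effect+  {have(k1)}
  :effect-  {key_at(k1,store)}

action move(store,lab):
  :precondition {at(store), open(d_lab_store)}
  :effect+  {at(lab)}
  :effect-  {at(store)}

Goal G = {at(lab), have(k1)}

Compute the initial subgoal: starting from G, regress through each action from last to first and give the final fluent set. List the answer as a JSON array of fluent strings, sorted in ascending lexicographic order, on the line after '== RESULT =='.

Regress step by step:
  through step 3 (move(store,lab)): drop {at(lab)}, keep {have(k1)}, require {at(store), open(d_lab_store)}
    → {at(store), have(k1), open(d_lab_store)}
  through step 2 (grab(k1)): drop {have(k1)}, keep {at(store), open(d_lab_store)}, require {at(store), key_at(k1,store)}
    → {at(store), key_at(k1,store), open(d_lab_store)}
  through step 1 (unlock(d_lab_store)): drop {open(d_lab_store)}, keep {at(store), key_at(k1,store)}, require {have(k2), locked(d_lab_store)}
    → {at(store), have(k2), key_at(k1,store), locked(d_lab_store)}

== RESULT ==
["at(store)", "have(k2)", "key_at(k1,store)", "locked(d_lab_store)"]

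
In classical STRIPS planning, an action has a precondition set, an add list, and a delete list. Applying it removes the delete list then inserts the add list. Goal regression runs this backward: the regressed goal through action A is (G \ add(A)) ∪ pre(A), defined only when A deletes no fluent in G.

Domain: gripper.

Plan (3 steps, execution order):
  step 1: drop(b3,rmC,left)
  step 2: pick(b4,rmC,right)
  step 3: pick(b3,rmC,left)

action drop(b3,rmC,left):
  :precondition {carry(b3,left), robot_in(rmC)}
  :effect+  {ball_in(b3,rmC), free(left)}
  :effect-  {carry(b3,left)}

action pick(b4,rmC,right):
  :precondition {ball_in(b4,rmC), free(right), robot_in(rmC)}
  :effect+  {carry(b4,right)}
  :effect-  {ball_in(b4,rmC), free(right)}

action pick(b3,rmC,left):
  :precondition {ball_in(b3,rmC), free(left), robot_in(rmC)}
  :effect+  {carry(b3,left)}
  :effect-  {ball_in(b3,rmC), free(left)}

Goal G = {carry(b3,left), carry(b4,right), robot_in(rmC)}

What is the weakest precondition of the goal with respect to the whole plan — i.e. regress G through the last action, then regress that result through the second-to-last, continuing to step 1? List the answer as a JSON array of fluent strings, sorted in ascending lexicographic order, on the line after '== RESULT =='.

Regress step by step:
  through step 3 (pick(b3,rmC,left)): drop {carry(b3,left)}, keep {carry(b4,right), robot_in(rmC)}, require {ball_in(b3,rmC), free(left), robot_in(rmC)}
    → {ball_in(b3,rmC), carry(b4,right), free(left), robot_in(rmC)}
  through step 2 (pick(b4,rmC,right)): drop {carry(b4,right)}, keep {ball_in(b3,rmC), free(left), robot_in(rmC)}, require {ball_in(b4,rmC), free(right), robot_in(rmC)}
    → {ball_in(b3,rmC), ball_in(b4,rmC), free(left), free(right), robot_in(rmC)}
  through step 1 (drop(b3,rmC,left)): drop {ball_in(b3,rmC), free(left)}, keep {ball_in(b4,rmC), free(right), robot_in(rmC)}, require {carry(b3,left), robot_in(rmC)}
    → {ball_in(b4,rmC), carry(b3,left), free(right), robot_in(rmC)}

== RESULT ==
["ball_in(b4,rmC)", "carry(b3,left)", "free(right)", "robot_in(rmC)"]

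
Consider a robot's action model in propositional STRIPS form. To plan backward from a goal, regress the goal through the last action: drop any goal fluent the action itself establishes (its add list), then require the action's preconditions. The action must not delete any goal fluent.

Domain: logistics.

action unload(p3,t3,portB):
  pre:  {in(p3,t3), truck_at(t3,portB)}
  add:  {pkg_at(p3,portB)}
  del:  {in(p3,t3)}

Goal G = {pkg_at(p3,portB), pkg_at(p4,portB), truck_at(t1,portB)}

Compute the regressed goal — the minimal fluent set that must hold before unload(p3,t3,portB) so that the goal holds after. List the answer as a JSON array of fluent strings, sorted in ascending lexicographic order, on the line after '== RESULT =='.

Compute (G \ add) ∪ pre:
  G ∩ del = {}  (empty — regression defined)
  G \ add = {pkg_at(p3,portB), pkg_at(p4,portB), truck_at(t1,portB)} \ {pkg_at(p3,portB)} = {pkg_at(p4,portB), truck_at(t1,portB)}
  ∪ pre   = {pkg_at(p4,portB), truck_at(t1,portB)} ∪ {in(p3,t3), truck_at(t3,portB)}
          = {in(p3,t3), pkg_at(p4,portB), truck_at(t1,portB), truck_at(t3,portB)}

== RESULT ==
["in(p3,t3)", "pkg_at(p4,portB)", "truck_at(t1,portB)", "truck_at(t3,portB)"]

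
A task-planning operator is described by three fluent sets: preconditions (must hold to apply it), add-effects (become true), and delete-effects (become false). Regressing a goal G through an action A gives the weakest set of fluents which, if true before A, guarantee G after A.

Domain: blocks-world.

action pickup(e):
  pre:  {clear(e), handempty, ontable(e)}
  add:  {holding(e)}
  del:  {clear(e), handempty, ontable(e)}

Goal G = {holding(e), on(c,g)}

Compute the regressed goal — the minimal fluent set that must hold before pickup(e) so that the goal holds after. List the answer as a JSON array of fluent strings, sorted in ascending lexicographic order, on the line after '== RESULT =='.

Compute (G \ add) ∪ pre:
  G ∩ del = {}  (empty — regression defined)
  G \ add = {holding(e), on(c,g)} \ {holding(e)} = {on(c,g)}
  ∪ pre   = {on(c,g)} ∪ {clear(e), handempty, ontable(e)}
          = {clear(e), handempty, on(c,g), ontable(e)}

== RESULT ==
["clear(e)", "handempty", "on(c,g)", "ontable(e)"]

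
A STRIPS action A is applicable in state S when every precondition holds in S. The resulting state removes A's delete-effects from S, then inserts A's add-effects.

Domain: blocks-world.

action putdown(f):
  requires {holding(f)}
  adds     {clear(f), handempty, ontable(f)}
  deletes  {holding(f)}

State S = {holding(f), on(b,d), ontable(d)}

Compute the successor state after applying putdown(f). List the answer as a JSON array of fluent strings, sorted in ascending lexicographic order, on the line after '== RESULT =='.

Progress:
  pre ⊆ S: {holding(f)} ⊆ S  — applicable
  S \ del = {on(b,d), ontable(d)}
  ∪ add   = {clear(f), handempty, on(b,d), ontable(d), ontable(f)}

== RESULT ==
["clear(f)", "handempty", "on(b,d)", "ontable(d)", "ontable(f)"]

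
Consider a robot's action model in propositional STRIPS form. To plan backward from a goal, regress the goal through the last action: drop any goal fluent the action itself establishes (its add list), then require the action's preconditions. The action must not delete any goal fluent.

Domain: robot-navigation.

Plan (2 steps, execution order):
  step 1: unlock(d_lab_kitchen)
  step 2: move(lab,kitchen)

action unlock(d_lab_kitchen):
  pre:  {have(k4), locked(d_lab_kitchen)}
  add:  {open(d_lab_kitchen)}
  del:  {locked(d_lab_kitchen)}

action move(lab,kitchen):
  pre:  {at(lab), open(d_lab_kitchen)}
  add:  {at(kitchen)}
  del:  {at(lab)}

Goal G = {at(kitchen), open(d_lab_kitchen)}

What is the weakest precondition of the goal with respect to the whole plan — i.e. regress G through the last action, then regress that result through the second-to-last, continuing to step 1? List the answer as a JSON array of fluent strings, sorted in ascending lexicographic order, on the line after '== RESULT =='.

Work backward from the goal:
  through step 2 (move(lab,kitchen)): drop {at(kitchen)}, keep {open(d_lab_kitchen)}, require {at(lab), open(d_lab_kitchen)}
    → {at(lab), open(d_lab_kitchen)}
  through step 1 (unlock(d_lab_kitchen)): drop {open(d_lab_kitchen)}, keep {at(lab)}, require {have(k4), locked(d_lab_kitchen)}
    → {at(lab), have(k4), locked(d_lab_kitchen)}

== RESULT ==
["at(lab)", "have(k4)", "locked(d_lab_kitchen)"]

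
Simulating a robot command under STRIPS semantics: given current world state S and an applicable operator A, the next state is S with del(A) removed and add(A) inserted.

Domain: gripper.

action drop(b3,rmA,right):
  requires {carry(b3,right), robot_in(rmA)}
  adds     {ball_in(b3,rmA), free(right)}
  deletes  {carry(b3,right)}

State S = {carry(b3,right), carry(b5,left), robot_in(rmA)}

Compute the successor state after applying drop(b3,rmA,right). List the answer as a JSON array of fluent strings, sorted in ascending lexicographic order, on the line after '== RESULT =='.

Compute (S \ del) ∪ add:
  pre ⊆ S: {carry(b3,right), robot_in(rmA)} ⊆ S  — applicable
  S \ del = {carry(b5,left), robot_in(rmA)}
  ∪ add   = {ball_in(b3,rmA), carry(b5,left), free(right), robot_in(rmA)}

== RESULT ==
["ball_in(b3,rmA)", "carry(b5,left)", "free(right)", "robot_in(rmA)"]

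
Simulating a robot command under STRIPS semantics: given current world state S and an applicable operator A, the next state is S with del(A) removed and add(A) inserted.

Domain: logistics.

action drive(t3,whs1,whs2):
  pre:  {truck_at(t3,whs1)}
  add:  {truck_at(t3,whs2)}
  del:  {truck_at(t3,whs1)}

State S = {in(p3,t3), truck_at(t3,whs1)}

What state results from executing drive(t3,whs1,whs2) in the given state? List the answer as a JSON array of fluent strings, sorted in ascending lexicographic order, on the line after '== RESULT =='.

Progress:
  pre ⊆ S: {truck_at(t3,whs1)} ⊆ S  — applicable
  S \ del = {in(p3,t3)}
  ∪ add   = {in(p3,t3), truck_at(t3,whs2)}

== RESULT ==
["in(p3,t3)", "truck_at(t3,whs2)"]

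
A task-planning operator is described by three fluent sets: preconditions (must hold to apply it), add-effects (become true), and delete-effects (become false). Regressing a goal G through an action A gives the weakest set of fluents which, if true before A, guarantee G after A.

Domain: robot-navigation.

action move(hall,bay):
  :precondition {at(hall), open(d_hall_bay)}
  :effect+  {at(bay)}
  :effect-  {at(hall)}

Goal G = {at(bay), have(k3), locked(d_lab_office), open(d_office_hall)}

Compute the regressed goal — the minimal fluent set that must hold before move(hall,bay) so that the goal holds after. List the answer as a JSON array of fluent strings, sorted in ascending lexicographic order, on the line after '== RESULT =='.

Compute (G \ add) ∪ pre:
  G ∩ del = {}  (empty — regression defined)
  G \ add = {at(bay), have(k3), locked(d_lab_office), open(d_office_hall)} \ {at(bay)} = {have(k3), locked(d_lab_office), open(d_office_hall)}
  ∪ pre   = {have(k3), locked(d_lab_office), open(d_office_hall)} ∪ {at(hall), open(d_hall_bay)}
          = {at(hall), have(k3), locked(d_lab_office), open(d_hall_bay), open(d_office_hall)}

== RESULT ==
["at(hall)", "have(k3)", "locked(d_lab_office)", "open(d_hall_bay)", "open(d_office_hall)"]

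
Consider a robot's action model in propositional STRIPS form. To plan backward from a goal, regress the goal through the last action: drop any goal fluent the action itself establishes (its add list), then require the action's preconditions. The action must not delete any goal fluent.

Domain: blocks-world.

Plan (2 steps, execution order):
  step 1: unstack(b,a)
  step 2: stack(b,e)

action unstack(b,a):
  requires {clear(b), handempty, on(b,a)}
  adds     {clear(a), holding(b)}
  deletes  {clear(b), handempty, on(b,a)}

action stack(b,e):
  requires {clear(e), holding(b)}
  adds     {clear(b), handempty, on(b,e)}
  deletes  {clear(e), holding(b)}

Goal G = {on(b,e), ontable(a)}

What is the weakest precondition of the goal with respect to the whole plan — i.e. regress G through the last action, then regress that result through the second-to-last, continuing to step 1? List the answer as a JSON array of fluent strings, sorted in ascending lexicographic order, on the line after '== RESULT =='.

Work backward from the goal:
  through step 2 (stack(b,e)): drop {on(b,e)}, keep {ontable(a)}, require {clear(e), holding(b)}
    → {clear(e), holding(b), ontable(a)}
  through step 1 (unstack(b,a)): drop {holding(b)}, keep {clear(e), ontable(a)}, require {clear(b), handempty, on(b,a)}
    → {clear(b), clear(e), handempty, on(b,a), ontable(a)}

== RESULT ==
["clear(b)", "clear(e)", "handempty", "on(b,a)", "ontable(a)"]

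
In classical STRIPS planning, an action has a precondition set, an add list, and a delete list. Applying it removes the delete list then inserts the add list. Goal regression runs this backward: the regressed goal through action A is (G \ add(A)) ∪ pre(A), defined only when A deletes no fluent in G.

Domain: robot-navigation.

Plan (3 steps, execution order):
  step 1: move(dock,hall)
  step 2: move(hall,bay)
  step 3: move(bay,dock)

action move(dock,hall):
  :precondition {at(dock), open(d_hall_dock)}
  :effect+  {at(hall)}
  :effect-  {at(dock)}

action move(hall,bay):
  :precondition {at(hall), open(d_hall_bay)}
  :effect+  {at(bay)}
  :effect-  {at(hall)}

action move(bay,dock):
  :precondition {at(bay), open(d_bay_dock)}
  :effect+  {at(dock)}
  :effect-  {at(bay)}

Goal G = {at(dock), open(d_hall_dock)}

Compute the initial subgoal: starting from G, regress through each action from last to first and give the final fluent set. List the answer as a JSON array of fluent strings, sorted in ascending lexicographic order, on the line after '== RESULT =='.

Work backward from the goal:
  through step 3 (move(bay,dock)): drop {at(dock)}, keep {open(d_hall_dock)}, require {at(bay), open(d_bay_dock)}
    → {at(bay), open(d_bay_dock), open(d_hall_dock)}
  through step 2 (move(hall,bay)): drop {at(bay)}, keep {open(d_bay_dock), open(d_hall_dock)}, require {at(hall), open(d_hall_bay)}
    → {at(hall), open(d_bay_dock), open(d_hall_bay), open(d_hall_dock)}
  through step 1 (move(dock,hall)): drop {at(hall)}, keep {open(d_bay_dock), open(d_hall_bay), open(d_hall_dock)}, require {at(dock), open(d_hall_dock)}
    → {at(dock), open(d_bay_dock), open(d_hall_bay), open(d_hall_dock)}

== RESULT ==
["at(dock)", "open(d_bay_dock)", "open(d_hall_bay)", "open(d_hall_dock)"]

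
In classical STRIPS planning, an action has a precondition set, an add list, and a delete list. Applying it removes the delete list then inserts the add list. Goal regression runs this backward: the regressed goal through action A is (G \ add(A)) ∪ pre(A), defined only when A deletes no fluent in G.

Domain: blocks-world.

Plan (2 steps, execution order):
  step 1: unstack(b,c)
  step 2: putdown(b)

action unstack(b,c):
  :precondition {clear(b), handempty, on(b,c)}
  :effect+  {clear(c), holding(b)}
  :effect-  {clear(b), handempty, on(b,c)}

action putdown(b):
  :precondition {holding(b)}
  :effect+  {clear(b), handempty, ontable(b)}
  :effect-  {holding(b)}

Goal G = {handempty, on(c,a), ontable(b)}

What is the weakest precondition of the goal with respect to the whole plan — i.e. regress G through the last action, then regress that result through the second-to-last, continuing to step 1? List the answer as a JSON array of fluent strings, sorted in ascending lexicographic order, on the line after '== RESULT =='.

Regress step by step:
  through step 2 (putdown(b)): drop {handempty, ontable(b)}, keep {on(c,a)}, require {holding(b)}
    → {holding(b), on(c,a)}
  through step 1 (unstack(b,c)): drop {holding(b)}, keep {on(c,a)}, require {clear(b), handempty, on(b,c)}
    → {clear(b), handempty, on(b,c), on(c,a)}

== RESULT ==
["clear(b)", "handempty", "on(b,c)", "on(c,a)"]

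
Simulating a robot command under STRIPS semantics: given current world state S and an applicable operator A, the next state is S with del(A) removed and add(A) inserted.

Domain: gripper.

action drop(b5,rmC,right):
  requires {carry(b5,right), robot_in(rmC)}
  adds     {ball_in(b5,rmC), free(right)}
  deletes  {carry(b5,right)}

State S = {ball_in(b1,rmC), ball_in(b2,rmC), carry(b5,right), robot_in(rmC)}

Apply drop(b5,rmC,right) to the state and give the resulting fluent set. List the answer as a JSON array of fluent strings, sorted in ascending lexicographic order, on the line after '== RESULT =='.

Progress:
  pre ⊆ S: {carry(b5,right), robot_in(rmC)} ⊆ S  — applicable
  S \ del = {ball_in(b1,rmC), ball_in(b2,rmC), robot_in(rmC)}
  ∪ add   = {ball_in(b1,rmC), ball_in(b2,rmC), ball_in(b5,rmC), free(right), robot_in(rmC)}

== RESULT ==
["ball_in(b1,rmC)", "ball_in(b2,rmC)", "ball_in(b5,rmC)", "free(right)", "robot_in(rmC)"]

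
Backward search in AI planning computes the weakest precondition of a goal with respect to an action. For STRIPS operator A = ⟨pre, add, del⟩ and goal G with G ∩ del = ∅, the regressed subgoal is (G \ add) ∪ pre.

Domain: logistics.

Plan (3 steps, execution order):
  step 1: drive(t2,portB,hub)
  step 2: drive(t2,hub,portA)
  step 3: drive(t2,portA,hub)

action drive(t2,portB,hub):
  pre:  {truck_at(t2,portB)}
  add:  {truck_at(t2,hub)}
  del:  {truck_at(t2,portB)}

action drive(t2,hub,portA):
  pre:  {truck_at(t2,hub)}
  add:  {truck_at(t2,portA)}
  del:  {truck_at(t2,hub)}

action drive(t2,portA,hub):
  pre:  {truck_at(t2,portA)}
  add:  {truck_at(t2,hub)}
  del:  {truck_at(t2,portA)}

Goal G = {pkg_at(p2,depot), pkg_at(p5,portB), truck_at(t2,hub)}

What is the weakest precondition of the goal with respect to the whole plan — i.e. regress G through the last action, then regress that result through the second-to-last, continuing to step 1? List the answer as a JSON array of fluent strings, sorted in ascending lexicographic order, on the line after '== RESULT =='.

Work backward from the goal:
  through step 3 (drive(t2,portA,hub)): drop {truck_at(t2,hub)}, keep {pkg_at(p2,depot), pkg_at(p5,portB)}, require {truck_at(t2,portA)}
    → {pkg_at(p2,depot), pkg_at(p5,portB), truck_at(t2,portA)}
  through step 2 (drive(t2,hub,portA)): drop {truck_at(t2,portA)}, keep {pkg_at(p2,depot), pkg_at(p5,portB)}, require {truck_at(t2,hub)}
    → {pkg_at(p2,depot), pkg_at(p5,portB), truck_at(t2,hub)}
  through step 1 (drive(t2,portB,hub)): drop {truck_at(t2,hub)}, keep {pkg_at(p2,depot), pkg_at(p5,portB)}, require {truck_at(t2,portB)}
    → {pkg_at(p2,depot), pkg_at(p5,portB), truck_at(t2,portB)}

== RESULT ==
["pkg_at(p2,depot)", "pkg_at(p5,portB)", "truck_at(t2,portB)"]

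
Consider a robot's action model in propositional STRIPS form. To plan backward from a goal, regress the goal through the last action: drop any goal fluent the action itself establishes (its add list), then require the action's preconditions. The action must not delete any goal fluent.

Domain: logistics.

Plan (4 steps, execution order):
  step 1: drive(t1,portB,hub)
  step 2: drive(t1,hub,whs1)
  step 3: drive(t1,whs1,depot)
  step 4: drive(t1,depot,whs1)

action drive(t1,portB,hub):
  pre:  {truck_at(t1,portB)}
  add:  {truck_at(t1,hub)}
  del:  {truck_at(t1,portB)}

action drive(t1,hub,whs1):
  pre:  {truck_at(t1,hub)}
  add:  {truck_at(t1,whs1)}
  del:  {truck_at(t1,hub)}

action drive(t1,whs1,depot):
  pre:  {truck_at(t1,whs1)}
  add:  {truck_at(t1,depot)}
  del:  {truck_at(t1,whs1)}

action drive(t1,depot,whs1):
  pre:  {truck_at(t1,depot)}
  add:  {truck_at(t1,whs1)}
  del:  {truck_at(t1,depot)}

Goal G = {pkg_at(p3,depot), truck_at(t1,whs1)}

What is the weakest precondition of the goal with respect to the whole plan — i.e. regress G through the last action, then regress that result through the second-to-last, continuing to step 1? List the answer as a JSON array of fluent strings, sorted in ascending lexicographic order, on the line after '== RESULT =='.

Regress step by step:
  through step 4 (drive(t1,depot,whs1)): drop {truck_at(t1,whs1)}, keep {pkg_at(p3,depot)}, require {truck_at(t1,depot)}
    → {pkg_at(p3,depot), truck_at(t1,depot)}
  through step 3 (drive(t1,whs1,depot)): drop {truck_at(t1,depot)}, keep {pkg_at(p3,depot)}, require {truck_at(t1,whs1)}
    → {pkg_at(p3,depot), truck_at(t1,whs1)}
  through step 2 (drive(t1,hub,whs1)): drop {truck_at(t1,whs1)}, keep {pkg_at(p3,depot)}, require {truck_at(t1,hub)}
    → {pkg_at(p3,depot), truck_at(t1,hub)}
  through step 1 (drive(t1,portB,hub)): drop {truck_at(t1,hub)}, keep {pkg_at(p3,depot)}, require {truck_at(t1,portB)}
    → {pkg_at(p3,depot), truck_at(t1,portB)}

== RESULT ==
["pkg_at(p3,depot)", "truck_at(t1,portB)"]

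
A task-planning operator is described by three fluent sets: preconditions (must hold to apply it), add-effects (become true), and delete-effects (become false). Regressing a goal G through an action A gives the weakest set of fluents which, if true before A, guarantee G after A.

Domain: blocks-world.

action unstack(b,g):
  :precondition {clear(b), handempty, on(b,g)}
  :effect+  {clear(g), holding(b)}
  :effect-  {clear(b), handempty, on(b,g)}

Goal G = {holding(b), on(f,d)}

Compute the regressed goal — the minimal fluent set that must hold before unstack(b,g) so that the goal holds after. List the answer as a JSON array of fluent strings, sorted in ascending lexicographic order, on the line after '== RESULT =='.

Compute (G \ add) ∪ pre:
  G ∩ del = {}  (empty — regression defined)
  G \ add = {holding(b), on(f,d)} \ {clear(g), holding(b)} = {on(f,d)}
  ∪ pre   = {on(f,d)} ∪ {clear(b), handempty, on(b,g)}
          = {clear(b), handempty, on(b,g), on(f,d)}

== RESULT ==
["clear(b)", "handempty", "on(b,g)", "on(f,d)"]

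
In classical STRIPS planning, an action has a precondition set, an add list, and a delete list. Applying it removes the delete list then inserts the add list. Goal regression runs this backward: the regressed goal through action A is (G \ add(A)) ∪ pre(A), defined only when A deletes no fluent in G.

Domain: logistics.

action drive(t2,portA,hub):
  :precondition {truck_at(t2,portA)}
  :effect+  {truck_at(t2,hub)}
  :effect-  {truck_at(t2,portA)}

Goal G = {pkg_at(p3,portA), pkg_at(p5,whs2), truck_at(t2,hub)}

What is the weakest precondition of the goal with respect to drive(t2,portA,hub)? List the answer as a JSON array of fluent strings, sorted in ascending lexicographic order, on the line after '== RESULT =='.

Regress:
  G ∩ del = {}  (empty — regression defined)
  G \ add = {pkg_at(p3,portA), pkg_at(p5,whs2), truck_at(t2,hub)} \ {truck_at(t2,hub)} = {pkg_at(p3,portA), pkg_at(p5,whs2)}
  ∪ pre   = {pkg_at(p3,portA), pkg_at(p5,whs2)} ∪ {truck_at(t2,portA)}
          = {pkg_at(p3,portA), pkg_at(p5,whs2), truck_at(t2,portA)}

== RESULT ==
["pkg_at(p3,portA)", "pkg_at(p5,whs2)", "truck_at(t2,portA)"]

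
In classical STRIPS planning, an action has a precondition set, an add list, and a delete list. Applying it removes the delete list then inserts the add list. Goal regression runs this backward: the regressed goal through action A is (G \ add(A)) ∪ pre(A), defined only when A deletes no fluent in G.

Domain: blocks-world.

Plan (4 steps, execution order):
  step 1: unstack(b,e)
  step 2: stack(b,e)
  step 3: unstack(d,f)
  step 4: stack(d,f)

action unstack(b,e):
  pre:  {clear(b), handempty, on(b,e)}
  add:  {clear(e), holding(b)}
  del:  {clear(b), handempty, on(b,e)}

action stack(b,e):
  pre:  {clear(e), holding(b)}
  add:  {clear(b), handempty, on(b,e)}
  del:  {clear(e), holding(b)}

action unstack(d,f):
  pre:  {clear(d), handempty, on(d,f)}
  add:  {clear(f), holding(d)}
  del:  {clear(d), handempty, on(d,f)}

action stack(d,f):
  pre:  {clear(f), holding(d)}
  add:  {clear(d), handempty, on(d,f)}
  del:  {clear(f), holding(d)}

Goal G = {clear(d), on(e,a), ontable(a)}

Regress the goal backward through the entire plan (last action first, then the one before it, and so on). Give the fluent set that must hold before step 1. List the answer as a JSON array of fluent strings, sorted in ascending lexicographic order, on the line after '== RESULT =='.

Work backward from the goal:
  through step 4 (stack(d,f)): drop {clear(d)}, keep {on(e,a), ontable(a)}, require {clear(f), holding(d)}
    → {clear(f), holding(d), on(e,a), ontable(a)}
  through step 3 (unstack(d,f)): drop {clear(f), holding(d)}, keep {on(e,a), ontable(a)}, require {clear(d), handempty, on(d,f)}
    → {clear(d), handempty, on(d,f), on(e,a), ontable(a)}
  through step 2 (stack(b,e)): drop {handempty}, keep {clear(d), on(d,f), on(e,a), ontable(a)}, require {clear(e), holding(b)}
    → {clear(d), clear(e), holding(b), on(d,f), on(e,a), ontable(a)}
  through step 1 (unstack(b,e)): drop {clear(e), holding(b)}, keep {clear(d), on(d,f), on(e,a), ontable(a)}, require {clear(b), handempty, on(b,e)}
    → {clear(b), clear(d), handempty, on(b,e), on(d,f), on(e,a), ontable(a)}

== RESULT ==
["clear(b)", "clear(d)", "handempty", "on(b,e)", "on(d,f)", "on(e,a)", "ontable(a)"]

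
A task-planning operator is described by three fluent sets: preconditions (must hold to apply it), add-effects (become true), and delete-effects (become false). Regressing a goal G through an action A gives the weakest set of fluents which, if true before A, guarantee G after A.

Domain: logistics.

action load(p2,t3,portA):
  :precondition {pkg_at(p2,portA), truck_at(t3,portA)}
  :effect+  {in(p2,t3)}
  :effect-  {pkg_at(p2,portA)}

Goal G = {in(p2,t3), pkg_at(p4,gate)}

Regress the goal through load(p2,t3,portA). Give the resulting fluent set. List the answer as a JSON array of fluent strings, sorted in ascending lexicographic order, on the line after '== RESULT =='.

Regress:
  G ∩ del = {}  (empty — regression defined)
  G \ add = {in(p2,t3), pkg_at(p4,gate)} \ {in(p2,t3)} = {pkg_at(p4,gate)}
  ∪ pre   = {pkg_at(p4,gate)} ∪ {pkg_at(p2,portA), truck_at(t3,portA)}
          = {pkg_at(p2,portA), pkg_at(p4,gate), truck_at(t3,portA)}

== RESULT ==
["pkg_at(p2,portA)", "pkg_at(p4,gate)", "truck_at(t3,portA)"]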